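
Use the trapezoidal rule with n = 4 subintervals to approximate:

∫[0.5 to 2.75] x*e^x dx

f(x) = x*e^x
a = 0.5, b = 2.75, n = 4
h = (b - a)/n = 0.562500

Trapezoidal rule: (h/2)[f(x₀) + 2f(x₁) + 2f(x₂) + ... + f(xₙ)]

x_0 = 0.5000, f(x_0) = 0.824361, coefficient = 1
x_1 = 1.0625, f(x_1) = 3.074446, coefficient = 2
x_2 = 1.6250, f(x_2) = 8.252431, coefficient = 2
x_3 = 2.1875, f(x_3) = 19.496975, coefficient = 2
x_4 = 2.7500, f(x_4) = 43.017238, coefficient = 1

I ≈ (0.562500/2) × 105.489302 = 29.668866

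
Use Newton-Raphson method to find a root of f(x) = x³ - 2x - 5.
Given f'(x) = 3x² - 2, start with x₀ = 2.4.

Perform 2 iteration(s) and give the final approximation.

f(x) = x³ - 2x - 5
f'(x) = 3x² - 2
x₀ = 2.4

Newton-Raphson formula: x_{n+1} = x_n - f(x_n)/f'(x_n)

Iteration 1:
  f(2.400000) = 4.024000
  f'(2.400000) = 15.280000
  x_1 = 2.400000 - 4.024000/15.280000 = 2.136649
Iteration 2:
  f(2.136649) = 0.481082
  f'(2.136649) = 11.695810
  x_2 = 2.136649 - 0.481082/11.695810 = 2.095516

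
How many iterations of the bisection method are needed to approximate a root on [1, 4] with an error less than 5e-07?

We need (b-a)/2^n ≤ 5e-07
(4 - 1)/2^n ≤ 5e-07
3/2^n ≤ 5e-07
2^n ≥ 6000000
n ≥ log₂(6000000) = 22.52
n ≥ 23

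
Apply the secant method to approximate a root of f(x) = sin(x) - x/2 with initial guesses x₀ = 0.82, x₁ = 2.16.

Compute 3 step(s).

f(x) = sin(x) - x/2
x₀ = 0.82, x₁ = 2.16

Secant formula: x_{n+1} = x_n - f(x_n)(x_n - x_{n-1})/(f(x_n) - f(x_{n-1}))

Iteration 1:
  f(0.820000) = 0.321146
  f(2.160000) = -0.248617
  x_2 = 2.160000 - (-0.248617)×(2.160000 - 0.820000)/(-0.248617 - 0.321146)
       = 1.575289
Iteration 2:
  f(2.160000) = -0.248617
  f(1.575289) = 0.212345
  x_3 = 1.575289 - 0.212345×(1.575289 - 2.160000)/(0.212345 - (-0.248617))
       = 1.844640
Iteration 3:
  f(1.575289) = 0.212345
  f(1.844640) = 0.040418
  x_4 = 1.844640 - 0.040418×(1.844640 - 1.575289)/(0.040418 - 0.212345)
       = 1.907962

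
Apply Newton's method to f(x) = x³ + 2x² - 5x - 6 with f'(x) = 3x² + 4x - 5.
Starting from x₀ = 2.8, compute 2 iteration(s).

f(x) = x³ + 2x² - 5x - 6
f'(x) = 3x² + 4x - 5
x₀ = 2.8

Newton-Raphson formula: x_{n+1} = x_n - f(x_n)/f'(x_n)

Iteration 1:
  f(2.800000) = 17.632000
  f'(2.800000) = 29.720000
  x_1 = 2.800000 - 17.632000/29.720000 = 2.206729
Iteration 2:
  f(2.206729) = 3.451674
  f'(2.206729) = 18.435883
  x_2 = 2.206729 - 3.451674/18.435883 = 2.019504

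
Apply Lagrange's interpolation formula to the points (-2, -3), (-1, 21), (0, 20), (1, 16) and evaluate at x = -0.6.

Lagrange interpolation formula:
P(x) = Σ yᵢ × Lᵢ(x)
where Lᵢ(x) = Π_{j≠i} (x - xⱼ)/(xᵢ - xⱼ)

L_0(-0.6) = (-0.6 - (-1))/(-2 - (-1)) × (-0.6 - 0)/(-2 - 0) × (-0.6 - 1)/(-2 - 1) = -0.064000
L_1(-0.6) = (-0.6 - (-2))/(-1 - (-2)) × (-0.6 - 0)/(-1 - 0) × (-0.6 - 1)/(-1 - 1) = 0.672000
L_2(-0.6) = (-0.6 - (-2))/(0 - (-2)) × (-0.6 - (-1))/(0 - (-1)) × (-0.6 - 1)/(0 - 1) = 0.448000
L_3(-0.6) = (-0.6 - (-2))/(1 - (-2)) × (-0.6 - (-1))/(1 - (-1)) × (-0.6 - 0)/(1 - 0) = -0.056000

P(-0.6) = (-3)×L_0(-0.6) + 21×L_1(-0.6) + 20×L_2(-0.6) + 16×L_3(-0.6)
P(-0.6) = 22.368000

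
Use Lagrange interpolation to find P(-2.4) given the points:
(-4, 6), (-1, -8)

Lagrange interpolation formula:
P(x) = Σ yᵢ × Lᵢ(x)
where Lᵢ(x) = Π_{j≠i} (x - xⱼ)/(xᵢ - xⱼ)

L_0(-2.4) = (-2.4 - (-1))/(-4 - (-1)) = 0.466667
L_1(-2.4) = (-2.4 - (-4))/(-1 - (-4)) = 0.533333

P(-2.4) = 6×L_0(-2.4) + (-8)×L_1(-2.4)
P(-2.4) = -1.466667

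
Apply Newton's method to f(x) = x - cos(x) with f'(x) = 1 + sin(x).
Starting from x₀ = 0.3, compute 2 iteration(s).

f(x) = x - cos(x)
f'(x) = 1 + sin(x)
x₀ = 0.3

Newton-Raphson formula: x_{n+1} = x_n - f(x_n)/f'(x_n)

Iteration 1:
  f(0.300000) = -0.655336
  f'(0.300000) = 1.295520
  x_1 = 0.300000 - (-0.655336)/1.295520 = 0.805848
Iteration 2:
  f(0.805848) = 0.113349
  f'(0.805848) = 1.721418
  x_2 = 0.805848 - 0.113349/1.721418 = 0.740002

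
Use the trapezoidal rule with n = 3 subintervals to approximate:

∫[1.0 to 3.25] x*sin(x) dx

f(x) = x*sin(x)
a = 1.0, b = 3.25, n = 3
h = (b - a)/n = 0.750000

Trapezoidal rule: (h/2)[f(x₀) + 2f(x₁) + 2f(x₂) + ... + f(xₙ)]

x_0 = 1.0000, f(x_0) = 0.841471, coefficient = 1
x_1 = 1.7500, f(x_1) = 1.721975, coefficient = 2
x_2 = 2.5000, f(x_2) = 1.496180, coefficient = 2
x_3 = 3.2500, f(x_3) = -0.351634, coefficient = 1

I ≈ (0.750000/2) × 6.926148 = 2.597306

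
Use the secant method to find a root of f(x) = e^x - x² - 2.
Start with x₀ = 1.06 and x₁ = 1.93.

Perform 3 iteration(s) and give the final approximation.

f(x) = e^x - x² - 2
x₀ = 1.06, x₁ = 1.93

Secant formula: x_{n+1} = x_n - f(x_n)(x_n - x_{n-1})/(f(x_n) - f(x_{n-1}))

Iteration 1:
  f(1.060000) = -0.237229
  f(1.930000) = 1.164610
  x_2 = 1.930000 - 1.164610×(1.930000 - 1.060000)/(1.164610 - (-0.237229))
       = 1.207227
Iteration 2:
  f(1.930000) = 1.164610
  f(1.207227) = -0.113198
  x_3 = 1.207227 - (-0.113198)×(1.207227 - 1.930000)/(-0.113198 - 1.164610)
       = 1.271256
Iteration 3:
  f(1.207227) = -0.113198
  f(1.271256) = -0.050764
  x_4 = 1.271256 - (-0.050764)×(1.271256 - 1.207227)/(-0.050764 - (-0.113198))
       = 1.323316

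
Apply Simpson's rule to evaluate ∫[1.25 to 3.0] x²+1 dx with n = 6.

f(x) = x²+1
a = 1.25, b = 3.0, n = 6
h = (b - a)/n = 0.291667

Simpson's rule: (h/3)[f(x₀) + 4f(x₁) + 2f(x₂) + ... + f(xₙ)]

x_0 = 1.2500, f(x_0) = 2.562500, coefficient = 1
x_1 = 1.5417, f(x_1) = 3.376736, coefficient = 4
x_2 = 1.8333, f(x_2) = 4.361111, coefficient = 2
x_3 = 2.1250, f(x_3) = 5.515625, coefficient = 4
x_4 = 2.4167, f(x_4) = 6.840278, coefficient = 2
x_5 = 2.7083, f(x_5) = 8.335069, coefficient = 4
x_6 = 3.0000, f(x_6) = 10.000000, coefficient = 1

I ≈ (0.291667/3) × 103.875000 = 10.098958
Exact value: 10.098958
Error: 0.000000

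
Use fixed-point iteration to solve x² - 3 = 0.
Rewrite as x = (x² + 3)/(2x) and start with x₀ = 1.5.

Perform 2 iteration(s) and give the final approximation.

Equation: x² - 3 = 0
Fixed-point form: x = (x² + 3)/(2x)
x₀ = 1.5

x_1 = g(1.500000) = 1.750000
x_2 = g(1.750000) = 1.732143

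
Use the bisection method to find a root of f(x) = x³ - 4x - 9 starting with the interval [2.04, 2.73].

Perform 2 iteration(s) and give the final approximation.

f(x) = x³ - 4x - 9
Initial interval: [2.04, 2.73]

Iteration 1:
  c_1 = (2.040000 + 2.730000)/2 = 2.385000
  f(c_1) = f(2.385000) = -4.973583
  f(a) × f(c) ≥ 0, new interval: [2.385000, 2.730000]
Iteration 2:
  c_2 = (2.385000 + 2.730000)/2 = 2.557500
  f(c_2) = f(2.557500) = -2.501888
  f(a) × f(c) ≥ 0, new interval: [2.557500, 2.730000]

After 2 iteration(s), the approximation is c_2 = 2.557500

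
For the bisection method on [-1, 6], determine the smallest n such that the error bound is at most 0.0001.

We need (b-a)/2^n ≤ 0.0001
(6 - (-1))/2^n ≤ 0.0001
7/2^n ≤ 0.0001
2^n ≥ 70000
n ≥ log₂(70000) = 16.10
n ≥ 17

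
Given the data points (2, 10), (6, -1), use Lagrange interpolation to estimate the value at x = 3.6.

Lagrange interpolation formula:
P(x) = Σ yᵢ × Lᵢ(x)
where Lᵢ(x) = Π_{j≠i} (x - xⱼ)/(xᵢ - xⱼ)

L_0(3.6) = (3.6 - 6)/(2 - 6) = 0.600000
L_1(3.6) = (3.6 - 2)/(6 - 2) = 0.400000

P(3.6) = 10×L_0(3.6) + (-1)×L_1(3.6)
P(3.6) = 5.600000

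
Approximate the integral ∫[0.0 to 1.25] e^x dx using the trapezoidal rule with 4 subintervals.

f(x) = e^x
a = 0.0, b = 1.25, n = 4
h = (b - a)/n = 0.312500

Trapezoidal rule: (h/2)[f(x₀) + 2f(x₁) + 2f(x₂) + ... + f(xₙ)]

x_0 = 0.0000, f(x_0) = 1.000000, coefficient = 1
x_1 = 0.3125, f(x_1) = 1.366838, coefficient = 2
x_2 = 0.6250, f(x_2) = 1.868246, coefficient = 2
x_3 = 0.9375, f(x_3) = 2.553589, coefficient = 2
x_4 = 1.2500, f(x_4) = 3.490343, coefficient = 1

I ≈ (0.312500/2) × 16.067690 = 2.510577
Exact value: 2.490343
Error: 0.020234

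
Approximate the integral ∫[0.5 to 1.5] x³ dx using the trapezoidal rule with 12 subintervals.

f(x) = x³
a = 0.5, b = 1.5, n = 12
h = (b - a)/n = 0.083333

Trapezoidal rule: (h/2)[f(x₀) + 2f(x₁) + 2f(x₂) + ... + f(xₙ)]

x_0 = 0.5000, f(x_0) = 0.125000, coefficient = 1
x_1 = 0.5833, f(x_1) = 0.198495, coefficient = 2
x_2 = 0.6667, f(x_2) = 0.296296, coefficient = 2
x_3 = 0.7500, f(x_3) = 0.421875, coefficient = 2
x_4 = 0.8333, f(x_4) = 0.578704, coefficient = 2
x_5 = 0.9167, f(x_5) = 0.770255, coefficient = 2
x_6 = 1.0000, f(x_6) = 1.000000, coefficient = 2
x_7 = 1.0833, f(x_7) = 1.271412, coefficient = 2
x_8 = 1.1667, f(x_8) = 1.587963, coefficient = 2
x_9 = 1.2500, f(x_9) = 1.953125, coefficient = 2
x_10 = 1.3333, f(x_10) = 2.370370, coefficient = 2
x_11 = 1.4167, f(x_11) = 2.843171, coefficient = 2
x_12 = 1.5000, f(x_12) = 3.375000, coefficient = 1

I ≈ (0.083333/2) × 30.083333 = 1.253472
Exact value: 1.250000
Error: 0.003472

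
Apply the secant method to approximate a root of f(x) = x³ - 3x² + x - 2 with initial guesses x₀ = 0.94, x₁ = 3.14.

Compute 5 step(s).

f(x) = x³ - 3x² + x - 2
x₀ = 0.94, x₁ = 3.14

Secant formula: x_{n+1} = x_n - f(x_n)(x_n - x_{n-1})/(f(x_n) - f(x_{n-1}))

Iteration 1:
  f(0.940000) = -2.880216
  f(3.140000) = 2.520344
  x_2 = 3.140000 - 2.520344×(3.140000 - 0.940000)/(2.520344 - (-2.880216))
       = 2.113300
Iteration 2:
  f(3.140000) = 2.520344
  f(2.113300) = -3.846735
  x_3 = 2.113300 - (-3.846735)×(2.113300 - 3.140000)/(-3.846735 - 2.520344)
       = 2.733591
Iteration 3:
  f(2.113300) = -3.846735
  f(2.733591) = -1.257155
  x_4 = 2.733591 - (-1.257155)×(2.733591 - 2.113300)/(-1.257155 - (-3.846735))
       = 3.034722
Iteration 4:
  f(2.733591) = -1.257155
  f(3.034722) = 1.354494
  x_5 = 3.034722 - 1.354494×(3.034722 - 2.733591)/(1.354494 - (-1.257155))
       = 2.878545
Iteration 5:
  f(3.034722) = 1.354494
  f(2.878545) = -0.127836
  x_6 = 2.878545 - (-0.127836)×(2.878545 - 3.034722)/(-0.127836 - 1.354494)
       = 2.892013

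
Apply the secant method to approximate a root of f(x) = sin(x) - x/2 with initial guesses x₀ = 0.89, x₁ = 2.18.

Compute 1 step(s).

f(x) = sin(x) - x/2
x₀ = 0.89, x₁ = 2.18

Secant formula: x_{n+1} = x_n - f(x_n)(x_n - x_{n-1})/(f(x_n) - f(x_{n-1}))

Iteration 1:
  f(0.890000) = 0.332072
  f(2.180000) = -0.269896
  x_2 = 2.180000 - (-0.269896)×(2.180000 - 0.890000)/(-0.269896 - 0.332072)
       = 1.601620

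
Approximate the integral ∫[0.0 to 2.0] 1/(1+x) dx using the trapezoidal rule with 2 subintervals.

f(x) = 1/(1+x)
a = 0.0, b = 2.0, n = 2
h = (b - a)/n = 1.000000

Trapezoidal rule: (h/2)[f(x₀) + 2f(x₁) + 2f(x₂) + ... + f(xₙ)]

x_0 = 0.0000, f(x_0) = 1.000000, coefficient = 1
x_1 = 1.0000, f(x_1) = 0.500000, coefficient = 2
x_2 = 2.0000, f(x_2) = 0.333333, coefficient = 1

I ≈ (1.000000/2) × 2.333333 = 1.166667
Exact value: 1.098612
Error: 0.068054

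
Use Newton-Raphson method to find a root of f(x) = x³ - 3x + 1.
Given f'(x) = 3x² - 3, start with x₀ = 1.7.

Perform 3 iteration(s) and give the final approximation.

f(x) = x³ - 3x + 1
f'(x) = 3x² - 3
x₀ = 1.7

Newton-Raphson formula: x_{n+1} = x_n - f(x_n)/f'(x_n)

Iteration 1:
  f(1.700000) = 0.813000
  f'(1.700000) = 5.670000
  x_1 = 1.700000 - 0.813000/5.670000 = 1.556614
Iteration 2:
  f(1.556614) = 0.101906
  f'(1.556614) = 4.269139
  x_2 = 1.556614 - 0.101906/4.269139 = 1.532743
Iteration 3:
  f(1.532743) = 0.002647
  f'(1.532743) = 4.047907
  x_3 = 1.532743 - 0.002647/4.047907 = 1.532089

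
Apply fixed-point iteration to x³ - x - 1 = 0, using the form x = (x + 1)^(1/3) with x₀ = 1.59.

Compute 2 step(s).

Equation: x³ - x - 1 = 0
Fixed-point form: x = (x + 1)^(1/3)
x₀ = 1.59

x_1 = g(1.590000) = 1.373304
x_2 = g(1.373304) = 1.333883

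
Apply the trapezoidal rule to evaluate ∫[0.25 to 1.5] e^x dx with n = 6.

f(x) = e^x
a = 0.25, b = 1.5, n = 6
h = (b - a)/n = 0.208333

Trapezoidal rule: (h/2)[f(x₀) + 2f(x₁) + 2f(x₂) + ... + f(xₙ)]

x_0 = 0.2500, f(x_0) = 1.284025, coefficient = 1
x_1 = 0.4583, f(x_1) = 1.581436, coefficient = 2
x_2 = 0.6667, f(x_2) = 1.947734, coefficient = 2
x_3 = 0.8750, f(x_3) = 2.398875, coefficient = 2
x_4 = 1.0833, f(x_4) = 2.954512, coefficient = 2
x_5 = 1.2917, f(x_5) = 3.638846, coefficient = 2
x_6 = 1.5000, f(x_6) = 4.481689, coefficient = 1

I ≈ (0.208333/2) × 30.808521 = 3.209221
Exact value: 3.197664
Error: 0.011557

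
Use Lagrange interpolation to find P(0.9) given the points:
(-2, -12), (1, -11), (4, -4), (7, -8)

Lagrange interpolation formula:
P(x) = Σ yᵢ × Lᵢ(x)
where Lᵢ(x) = Π_{j≠i} (x - xⱼ)/(xᵢ - xⱼ)

L_0(0.9) = (0.9 - 1)/(-2 - 1) × (0.9 - 4)/(-2 - 4) × (0.9 - 7)/(-2 - 7) = 0.011673
L_1(0.9) = (0.9 - (-2))/(1 - (-2)) × (0.9 - 4)/(1 - 4) × (0.9 - 7)/(1 - 7) = 1.015537
L_2(0.9) = (0.9 - (-2))/(4 - (-2)) × (0.9 - 1)/(4 - 1) × (0.9 - 7)/(4 - 7) = -0.032759
L_3(0.9) = (0.9 - (-2))/(7 - (-2)) × (0.9 - 1)/(7 - 1) × (0.9 - 4)/(7 - 4) = 0.005549

P(0.9) = (-12)×L_0(0.9) + (-11)×L_1(0.9) + (-4)×L_2(0.9) + (-8)×L_3(0.9)
P(0.9) = -11.224340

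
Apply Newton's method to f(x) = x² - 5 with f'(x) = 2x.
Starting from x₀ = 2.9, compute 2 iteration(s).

f(x) = x² - 5
f'(x) = 2x
x₀ = 2.9

Newton-Raphson formula: x_{n+1} = x_n - f(x_n)/f'(x_n)

Iteration 1:
  f(2.900000) = 3.410000
  f'(2.900000) = 5.800000
  x_1 = 2.900000 - 3.410000/5.800000 = 2.312069
Iteration 2:
  f(2.312069) = 0.345663
  f'(2.312069) = 4.624138
  x_2 = 2.312069 - 0.345663/4.624138 = 2.237317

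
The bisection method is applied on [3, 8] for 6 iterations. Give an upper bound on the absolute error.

Bisection error bound: |error| ≤ (b-a)/2^n
|error| ≤ (8 - 3)/2^6 = 5/2^6
|error| ≤ 0.0781250000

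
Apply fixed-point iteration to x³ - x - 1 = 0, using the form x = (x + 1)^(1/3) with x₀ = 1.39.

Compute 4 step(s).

Equation: x³ - x - 1 = 0
Fixed-point form: x = (x + 1)^(1/3)
x₀ = 1.39

x_1 = g(1.390000) = 1.337004
x_2 = g(1.337004) = 1.327048
x_3 = g(1.327048) = 1.325160
x_4 = g(1.325160) = 1.324802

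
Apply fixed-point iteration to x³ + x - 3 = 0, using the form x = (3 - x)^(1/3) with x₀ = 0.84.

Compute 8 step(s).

Equation: x³ + x - 3 = 0
Fixed-point form: x = (3 - x)^(1/3)
x₀ = 0.84

x_1 = g(0.840000) = 1.292661
x_2 = g(1.292661) = 1.195198
x_3 = g(1.195198) = 1.217521
x_4 = g(1.217521) = 1.212481
x_5 = g(1.212481) = 1.213622
x_6 = g(1.213622) = 1.213364
x_7 = g(1.213364) = 1.213422
x_8 = g(1.213422) = 1.213409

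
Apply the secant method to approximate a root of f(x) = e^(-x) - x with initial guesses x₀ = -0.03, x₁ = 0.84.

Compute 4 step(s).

f(x) = e^(-x) - x
x₀ = -0.03, x₁ = 0.84

Secant formula: x_{n+1} = x_n - f(x_n)(x_n - x_{n-1})/(f(x_n) - f(x_{n-1}))

Iteration 1:
  f(-0.030000) = 1.060455
  f(0.840000) = -0.408289
  x_2 = 0.840000 - (-0.408289)×(0.840000 - (-0.030000))/(-0.408289 - 1.060455)
       = 0.598153
Iteration 2:
  f(0.840000) = -0.408289
  f(0.598153) = -0.048326
  x_3 = 0.598153 - (-0.048326)×(0.598153 - 0.840000)/(-0.048326 - (-0.408289))
       = 0.565684
Iteration 3:
  f(0.598153) = -0.048326
  f(0.565684) = 0.002288
  x_4 = 0.565684 - 0.002288×(0.565684 - 0.598153)/(0.002288 - (-0.048326))
       = 0.567151
Iteration 4:
  f(0.565684) = 0.002288
  f(0.567151) = -0.000013
  x_5 = 0.567151 - (-0.000013)×(0.567151 - 0.565684)/(-0.000013 - 0.002288)
       = 0.567143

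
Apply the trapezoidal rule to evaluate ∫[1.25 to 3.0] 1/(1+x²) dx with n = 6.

f(x) = 1/(1+x²)
a = 1.25, b = 3.0, n = 6
h = (b - a)/n = 0.291667

Trapezoidal rule: (h/2)[f(x₀) + 2f(x₁) + 2f(x₂) + ... + f(xₙ)]

x_0 = 1.2500, f(x_0) = 0.390244, coefficient = 1
x_1 = 1.5417, f(x_1) = 0.296144, coefficient = 2
x_2 = 1.8333, f(x_2) = 0.229299, coefficient = 2
x_3 = 2.1250, f(x_3) = 0.181303, coefficient = 2
x_4 = 2.4167, f(x_4) = 0.146193, coefficient = 2
x_5 = 2.7083, f(x_5) = 0.119975, coefficient = 2
x_6 = 3.0000, f(x_6) = 0.100000, coefficient = 1

I ≈ (0.291667/2) × 2.436073 = 0.355261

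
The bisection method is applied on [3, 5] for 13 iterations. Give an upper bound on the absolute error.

Bisection error bound: |error| ≤ (b-a)/2^n
|error| ≤ (5 - 3)/2^13 = 2/2^13
|error| ≤ 0.0002441406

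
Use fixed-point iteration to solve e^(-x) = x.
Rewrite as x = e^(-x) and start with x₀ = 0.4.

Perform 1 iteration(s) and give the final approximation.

Equation: e^(-x) = x
Fixed-point form: x = e^(-x)
x₀ = 0.4

x_1 = g(0.400000) = 0.670320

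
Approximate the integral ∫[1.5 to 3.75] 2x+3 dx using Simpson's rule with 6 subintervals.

f(x) = 2x+3
a = 1.5, b = 3.75, n = 6
h = (b - a)/n = 0.375000

Simpson's rule: (h/3)[f(x₀) + 4f(x₁) + 2f(x₂) + ... + f(xₙ)]

x_0 = 1.5000, f(x_0) = 6.000000, coefficient = 1
x_1 = 1.8750, f(x_1) = 6.750000, coefficient = 4
x_2 = 2.2500, f(x_2) = 7.500000, coefficient = 2
x_3 = 2.6250, f(x_3) = 8.250000, coefficient = 4
x_4 = 3.0000, f(x_4) = 9.000000, coefficient = 2
x_5 = 3.3750, f(x_5) = 9.750000, coefficient = 4
x_6 = 3.7500, f(x_6) = 10.500000, coefficient = 1

I ≈ (0.375000/3) × 148.500000 = 18.562500
Exact value: 18.562500
Error: 0.000000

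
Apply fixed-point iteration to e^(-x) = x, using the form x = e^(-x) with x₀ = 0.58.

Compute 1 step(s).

Equation: e^(-x) = x
Fixed-point form: x = e^(-x)
x₀ = 0.58

x_1 = g(0.580000) = 0.559898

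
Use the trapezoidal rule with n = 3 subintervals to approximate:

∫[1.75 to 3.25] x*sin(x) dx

f(x) = x*sin(x)
a = 1.75, b = 3.25, n = 3
h = (b - a)/n = 0.500000

Trapezoidal rule: (h/2)[f(x₀) + 2f(x₁) + 2f(x₂) + ... + f(xₙ)]

x_0 = 1.7500, f(x_0) = 1.721975, coefficient = 1
x_1 = 2.2500, f(x_1) = 1.750665, coefficient = 2
x_2 = 2.7500, f(x_2) = 1.049568, coefficient = 2
x_3 = 3.2500, f(x_3) = -0.351634, coefficient = 1

I ≈ (0.500000/2) × 6.970806 = 1.742702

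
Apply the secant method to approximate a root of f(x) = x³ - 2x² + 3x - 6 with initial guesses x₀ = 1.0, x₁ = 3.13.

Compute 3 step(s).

f(x) = x³ - 2x² + 3x - 6
x₀ = 1.0, x₁ = 3.13

Secant formula: x_{n+1} = x_n - f(x_n)(x_n - x_{n-1})/(f(x_n) - f(x_{n-1}))

Iteration 1:
  f(1.000000) = -4.000000
  f(3.130000) = 14.460497
  x_2 = 3.130000 - 14.460497×(3.130000 - 1.000000)/(14.460497 - (-4.000000))
       = 1.461526
Iteration 2:
  f(3.130000) = 14.460497
  f(1.461526) = -2.765634
  x_3 = 1.461526 - (-2.765634)×(1.461526 - 3.130000)/(-2.765634 - 14.460497)
       = 1.729397
Iteration 3:
  f(1.461526) = -2.765634
  f(1.729397) = -1.621130
  x_4 = 1.729397 - (-1.621130)×(1.729397 - 1.461526)/(-1.621130 - (-2.765634))
       = 2.108823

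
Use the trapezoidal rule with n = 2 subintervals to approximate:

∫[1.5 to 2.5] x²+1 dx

f(x) = x²+1
a = 1.5, b = 2.5, n = 2
h = (b - a)/n = 0.500000

Trapezoidal rule: (h/2)[f(x₀) + 2f(x₁) + 2f(x₂) + ... + f(xₙ)]

x_0 = 1.5000, f(x_0) = 3.250000, coefficient = 1
x_1 = 2.0000, f(x_1) = 5.000000, coefficient = 2
x_2 = 2.5000, f(x_2) = 7.250000, coefficient = 1

I ≈ (0.500000/2) × 20.500000 = 5.125000
Exact value: 5.083333
Error: 0.041667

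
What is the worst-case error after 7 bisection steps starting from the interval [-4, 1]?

Bisection error bound: |error| ≤ (b-a)/2^n
|error| ≤ (1 - (-4))/2^7 = 5/2^7
|error| ≤ 0.0390625000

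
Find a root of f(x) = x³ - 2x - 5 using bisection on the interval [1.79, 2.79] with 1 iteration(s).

f(x) = x³ - 2x - 5
Initial interval: [1.79, 2.79]

Iteration 1:
  c_1 = (1.790000 + 2.790000)/2 = 2.290000
  f(c_1) = f(2.290000) = 2.428989
  f(a) × f(c) < 0, new interval: [1.790000, 2.290000]

After 1 iteration(s), the approximation is c_1 = 2.290000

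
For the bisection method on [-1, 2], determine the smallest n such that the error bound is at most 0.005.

We need (b-a)/2^n ≤ 0.005
(2 - (-1))/2^n ≤ 0.005
3/2^n ≤ 0.005
2^n ≥ 600
n ≥ log₂(600) = 9.23
n ≥ 10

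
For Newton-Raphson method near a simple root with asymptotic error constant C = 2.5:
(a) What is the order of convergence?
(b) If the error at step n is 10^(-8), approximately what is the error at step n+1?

(a) Newton-Raphson has quadratic (order 2) convergence near simple roots.
    This means |e_{n+1}| ≈ C|e_n|².

(b) With |e_n| = 10^(-8) and C = 2.5:
    |e_{n+1}| ≈ 2.5 × (10^(-8))² = 2.5 × 10^(-16)

(a) 2 (quadratic); (b) |e_{n+1}| ≈ 2.500e-16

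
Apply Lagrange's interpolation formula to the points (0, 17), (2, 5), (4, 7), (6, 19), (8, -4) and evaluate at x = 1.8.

Lagrange interpolation formula:
P(x) = Σ yᵢ × Lᵢ(x)
where Lᵢ(x) = Π_{j≠i} (x - xⱼ)/(xᵢ - xⱼ)

L_0(1.8) = (1.8 - 2)/(0 - 2) × (1.8 - 4)/(0 - 4) × (1.8 - 6)/(0 - 6) × (1.8 - 8)/(0 - 8) = 0.029837
L_1(1.8) = (1.8 - 0)/(2 - 0) × (1.8 - 4)/(2 - 4) × (1.8 - 6)/(2 - 6) × (1.8 - 8)/(2 - 8) = 1.074150
L_2(1.8) = (1.8 - 0)/(4 - 0) × (1.8 - 2)/(4 - 2) × (1.8 - 6)/(4 - 6) × (1.8 - 8)/(4 - 8) = -0.146475
L_3(1.8) = (1.8 - 0)/(6 - 0) × (1.8 - 2)/(6 - 2) × (1.8 - 4)/(6 - 4) × (1.8 - 8)/(6 - 8) = 0.051150
L_4(1.8) = (1.8 - 0)/(8 - 0) × (1.8 - 2)/(8 - 2) × (1.8 - 4)/(8 - 4) × (1.8 - 6)/(8 - 6) = -0.008662

P(1.8) = 17×L_0(1.8) + 5×L_1(1.8) + 7×L_2(1.8) + 19×L_3(1.8) + (-4)×L_4(1.8)
P(1.8) = 5.859163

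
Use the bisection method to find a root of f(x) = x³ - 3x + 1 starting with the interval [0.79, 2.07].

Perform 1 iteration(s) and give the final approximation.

f(x) = x³ - 3x + 1
Initial interval: [0.79, 2.07]

Iteration 1:
  c_1 = (0.790000 + 2.070000)/2 = 1.430000
  f(c_1) = f(1.430000) = -0.365793
  f(a) × f(c) ≥ 0, new interval: [1.430000, 2.070000]

After 1 iteration(s), the approximation is c_1 = 1.430000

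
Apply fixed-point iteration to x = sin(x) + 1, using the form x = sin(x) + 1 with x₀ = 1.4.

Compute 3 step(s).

Equation: x = sin(x) + 1
Fixed-point form: x = sin(x) + 1
x₀ = 1.4

x_1 = g(1.400000) = 1.985450
x_2 = g(1.985450) = 1.915256
x_3 = g(1.915256) = 1.941258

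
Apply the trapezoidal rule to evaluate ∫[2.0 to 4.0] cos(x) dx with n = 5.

f(x) = cos(x)
a = 2.0, b = 4.0, n = 5
h = (b - a)/n = 0.400000

Trapezoidal rule: (h/2)[f(x₀) + 2f(x₁) + 2f(x₂) + ... + f(xₙ)]

x_0 = 2.0000, f(x_0) = -0.416147, coefficient = 1
x_1 = 2.4000, f(x_1) = -0.737394, coefficient = 2
x_2 = 2.8000, f(x_2) = -0.942222, coefficient = 2
x_3 = 3.2000, f(x_3) = -0.998295, coefficient = 2
x_4 = 3.6000, f(x_4) = -0.896758, coefficient = 2
x_5 = 4.0000, f(x_5) = -0.653644, coefficient = 1

I ≈ (0.400000/2) × -8.219129 = -1.643826
Exact value: -1.666100
Error: 0.022274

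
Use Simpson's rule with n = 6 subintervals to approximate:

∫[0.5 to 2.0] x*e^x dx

f(x) = x*e^x
a = 0.5, b = 2.0, n = 6
h = (b - a)/n = 0.250000

Simpson's rule: (h/3)[f(x₀) + 4f(x₁) + 2f(x₂) + ... + f(xₙ)]

x_0 = 0.5000, f(x_0) = 0.824361, coefficient = 1
x_1 = 0.7500, f(x_1) = 1.587750, coefficient = 4
x_2 = 1.0000, f(x_2) = 2.718282, coefficient = 2
x_3 = 1.2500, f(x_3) = 4.362929, coefficient = 4
x_4 = 1.5000, f(x_4) = 6.722534, coefficient = 2
x_5 = 1.7500, f(x_5) = 10.070555, coefficient = 4
x_6 = 2.0000, f(x_6) = 14.778112, coefficient = 1

I ≈ (0.250000/3) × 98.569037 = 8.214086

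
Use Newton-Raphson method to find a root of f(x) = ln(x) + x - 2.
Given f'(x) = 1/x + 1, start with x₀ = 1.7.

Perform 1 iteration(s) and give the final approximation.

f(x) = ln(x) + x - 2
f'(x) = 1/x + 1
x₀ = 1.7

Newton-Raphson formula: x_{n+1} = x_n - f(x_n)/f'(x_n)

Iteration 1:
  f(1.700000) = 0.230628
  f'(1.700000) = 1.588235
  x_1 = 1.700000 - 0.230628/1.588235 = 1.554790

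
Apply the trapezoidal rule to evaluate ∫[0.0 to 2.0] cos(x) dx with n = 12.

f(x) = cos(x)
a = 0.0, b = 2.0, n = 12
h = (b - a)/n = 0.166667

Trapezoidal rule: (h/2)[f(x₀) + 2f(x₁) + 2f(x₂) + ... + f(xₙ)]

x_0 = 0.0000, f(x_0) = 1.000000, coefficient = 1
x_1 = 0.1667, f(x_1) = 0.986143, coefficient = 2
x_2 = 0.3333, f(x_2) = 0.944957, coefficient = 2
x_3 = 0.5000, f(x_3) = 0.877583, coefficient = 2
x_4 = 0.6667, f(x_4) = 0.785887, coefficient = 2
x_5 = 0.8333, f(x_5) = 0.672412, coefficient = 2
x_6 = 1.0000, f(x_6) = 0.540302, coefficient = 2
x_7 = 1.1667, f(x_7) = 0.393219, coefficient = 2
x_8 = 1.3333, f(x_8) = 0.235238, coefficient = 2
x_9 = 1.5000, f(x_9) = 0.070737, coefficient = 2
x_10 = 1.6667, f(x_10) = -0.095724, coefficient = 2
x_11 = 1.8333, f(x_11) = -0.259531, coefficient = 2
x_12 = 2.0000, f(x_12) = -0.416147, coefficient = 1

I ≈ (0.166667/2) × 10.886299 = 0.907192
Exact value: 0.909297
Error: 0.002106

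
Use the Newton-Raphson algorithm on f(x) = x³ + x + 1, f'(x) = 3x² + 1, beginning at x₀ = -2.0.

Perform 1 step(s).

f(x) = x³ + x + 1
f'(x) = 3x² + 1
x₀ = -2.0

Newton-Raphson formula: x_{n+1} = x_n - f(x_n)/f'(x_n)

Iteration 1:
  f(-2.000000) = -9.000000
  f'(-2.000000) = 13.000000
  x_1 = -2.000000 - (-9.000000)/13.000000 = -1.307692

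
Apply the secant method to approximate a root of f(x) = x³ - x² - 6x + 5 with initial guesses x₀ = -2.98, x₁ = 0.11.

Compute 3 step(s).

f(x) = x³ - x² - 6x + 5
x₀ = -2.98, x₁ = 0.11

Secant formula: x_{n+1} = x_n - f(x_n)(x_n - x_{n-1})/(f(x_n) - f(x_{n-1}))

Iteration 1:
  f(-2.980000) = -12.463992
  f(0.110000) = 4.329231
  x_2 = 0.110000 - 4.329231×(0.110000 - (-2.980000))/(4.329231 - (-12.463992))
       = -0.686591
Iteration 2:
  f(0.110000) = 4.329231
  f(-0.686591) = 8.324474
  x_3 = -0.686591 - 8.324474×(-0.686591 - 0.110000)/(8.324474 - 4.329231)
       = 0.973183
Iteration 3:
  f(-0.686591) = 8.324474
  f(0.973183) = -0.864495
  x_4 = 0.973183 - (-0.864495)×(0.973183 - (-0.686591))/(-0.864495 - 8.324474)
       = 0.817032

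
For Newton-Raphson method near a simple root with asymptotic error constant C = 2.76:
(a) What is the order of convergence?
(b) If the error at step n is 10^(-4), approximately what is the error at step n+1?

(a) Newton-Raphson has quadratic (order 2) convergence near simple roots.
    This means |e_{n+1}| ≈ C|e_n|².

(b) With |e_n| = 10^(-4) and C = 2.76:
    |e_{n+1}| ≈ 2.76 × (10^(-4))² = 2.76 × 10^(-8)

(a) 2 (quadratic); (b) |e_{n+1}| ≈ 2.760e-08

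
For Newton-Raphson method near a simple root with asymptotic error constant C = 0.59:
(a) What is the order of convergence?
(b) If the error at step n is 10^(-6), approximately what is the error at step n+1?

(a) Newton-Raphson has quadratic (order 2) convergence near simple roots.
    This means |e_{n+1}| ≈ C|e_n|².

(b) With |e_n| = 10^(-6) and C = 0.59:
    |e_{n+1}| ≈ 0.59 × (10^(-6))² = 0.59 × 10^(-12)

(a) 2 (quadratic); (b) |e_{n+1}| ≈ 5.900e-13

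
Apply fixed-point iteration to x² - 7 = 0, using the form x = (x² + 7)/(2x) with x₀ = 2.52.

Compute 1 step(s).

Equation: x² - 7 = 0
Fixed-point form: x = (x² + 7)/(2x)
x₀ = 2.52

x_1 = g(2.520000) = 2.648889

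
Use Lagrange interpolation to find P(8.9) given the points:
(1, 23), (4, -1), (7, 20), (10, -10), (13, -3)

Lagrange interpolation formula:
P(x) = Σ yᵢ × Lᵢ(x)
where Lᵢ(x) = Π_{j≠i} (x - xⱼ)/(xᵢ - xⱼ)

L_0(8.9) = (8.9 - 4)/(1 - 4) × (8.9 - 7)/(1 - 7) × (8.9 - 10)/(1 - 10) × (8.9 - 13)/(1 - 13) = 0.021599
L_1(8.9) = (8.9 - 1)/(4 - 1) × (8.9 - 7)/(4 - 7) × (8.9 - 10)/(4 - 10) × (8.9 - 13)/(4 - 13) = -0.139290
L_2(8.9) = (8.9 - 1)/(7 - 1) × (8.9 - 4)/(7 - 4) × (8.9 - 10)/(7 - 10) × (8.9 - 13)/(7 - 13) = 0.538834
L_3(8.9) = (8.9 - 1)/(10 - 1) × (8.9 - 4)/(10 - 4) × (8.9 - 7)/(10 - 7) × (8.9 - 13)/(10 - 13) = 0.620475
L_4(8.9) = (8.9 - 1)/(13 - 1) × (8.9 - 4)/(13 - 4) × (8.9 - 7)/(13 - 7) × (8.9 - 10)/(13 - 10) = -0.041617

P(8.9) = 23×L_0(8.9) + (-1)×L_1(8.9) + 20×L_2(8.9) + (-10)×L_3(8.9) + (-3)×L_4(8.9)
P(8.9) = 5.332837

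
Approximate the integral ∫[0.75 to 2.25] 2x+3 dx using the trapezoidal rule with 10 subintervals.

f(x) = 2x+3
a = 0.75, b = 2.25, n = 10
h = (b - a)/n = 0.150000

Trapezoidal rule: (h/2)[f(x₀) + 2f(x₁) + 2f(x₂) + ... + f(xₙ)]

x_0 = 0.7500, f(x_0) = 4.500000, coefficient = 1
x_1 = 0.9000, f(x_1) = 4.800000, coefficient = 2
x_2 = 1.0500, f(x_2) = 5.100000, coefficient = 2
x_3 = 1.2000, f(x_3) = 5.400000, coefficient = 2
x_4 = 1.3500, f(x_4) = 5.700000, coefficient = 2
x_5 = 1.5000, f(x_5) = 6.000000, coefficient = 2
x_6 = 1.6500, f(x_6) = 6.300000, coefficient = 2
x_7 = 1.8000, f(x_7) = 6.600000, coefficient = 2
x_8 = 1.9500, f(x_8) = 6.900000, coefficient = 2
x_9 = 2.1000, f(x_9) = 7.200000, coefficient = 2
x_10 = 2.2500, f(x_10) = 7.500000, coefficient = 1

I ≈ (0.150000/2) × 120.000000 = 9.000000
Exact value: 9.000000
Error: 0.000000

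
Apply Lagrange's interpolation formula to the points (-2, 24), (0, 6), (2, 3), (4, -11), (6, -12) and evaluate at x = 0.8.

Lagrange interpolation formula:
P(x) = Σ yᵢ × Lᵢ(x)
where Lᵢ(x) = Π_{j≠i} (x - xⱼ)/(xᵢ - xⱼ)

L_0(0.8) = (0.8 - 0)/(-2 - 0) × (0.8 - 2)/(-2 - 2) × (0.8 - 4)/(-2 - 4) × (0.8 - 6)/(-2 - 6) = -0.041600
L_1(0.8) = (0.8 - (-2))/(0 - (-2)) × (0.8 - 2)/(0 - 2) × (0.8 - 4)/(0 - 4) × (0.8 - 6)/(0 - 6) = 0.582400
L_2(0.8) = (0.8 - (-2))/(2 - (-2)) × (0.8 - 0)/(2 - 0) × (0.8 - 4)/(2 - 4) × (0.8 - 6)/(2 - 6) = 0.582400
L_3(0.8) = (0.8 - (-2))/(4 - (-2)) × (0.8 - 0)/(4 - 0) × (0.8 - 2)/(4 - 2) × (0.8 - 6)/(4 - 6) = -0.145600
L_4(0.8) = (0.8 - (-2))/(6 - (-2)) × (0.8 - 0)/(6 - 0) × (0.8 - 2)/(6 - 2) × (0.8 - 4)/(6 - 4) = 0.022400

P(0.8) = 24×L_0(0.8) + 6×L_1(0.8) + 3×L_2(0.8) + (-11)×L_3(0.8) + (-12)×L_4(0.8)
P(0.8) = 5.576000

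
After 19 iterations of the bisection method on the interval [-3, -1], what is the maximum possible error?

Bisection error bound: |error| ≤ (b-a)/2^n
|error| ≤ (-1 - (-3))/2^19 = 2/2^19
|error| ≤ 0.0000038147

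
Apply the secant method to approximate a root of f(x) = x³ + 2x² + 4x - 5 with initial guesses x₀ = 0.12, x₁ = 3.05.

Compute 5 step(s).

f(x) = x³ + 2x² + 4x - 5
x₀ = 0.12, x₁ = 3.05

Secant formula: x_{n+1} = x_n - f(x_n)(x_n - x_{n-1})/(f(x_n) - f(x_{n-1}))

Iteration 1:
  f(0.120000) = -4.489472
  f(3.050000) = 54.177625
  x_2 = 3.050000 - 54.177625×(3.050000 - 0.120000)/(54.177625 - (-4.489472))
       = 0.344217
Iteration 2:
  f(3.050000) = 54.177625
  f(0.344217) = -3.345377
  x_3 = 0.344217 - (-3.345377)×(0.344217 - 3.050000)/(-3.345377 - 54.177625)
       = 0.501578
Iteration 3:
  f(0.344217) = -3.345377
  f(0.501578) = -2.364342
  x_4 = 0.501578 - (-2.364342)×(0.501578 - 0.344217)/(-2.364342 - (-3.345377))
       = 0.880825
Iteration 4:
  f(0.501578) = -2.364342
  f(0.880825) = 0.758393
  x_5 = 0.880825 - 0.758393×(0.880825 - 0.501578)/(0.758393 - (-2.364342))
       = 0.788720
Iteration 5:
  f(0.880825) = 0.758393
  f(0.788720) = -0.110314
  x_6 = 0.788720 - (-0.110314)×(0.788720 - 0.880825)/(-0.110314 - 0.758393)
       = 0.800416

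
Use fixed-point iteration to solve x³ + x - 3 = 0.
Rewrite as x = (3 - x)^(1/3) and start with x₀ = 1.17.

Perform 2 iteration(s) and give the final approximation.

Equation: x³ + x - 3 = 0
Fixed-point form: x = (3 - x)^(1/3)
x₀ = 1.17

x_1 = g(1.170000) = 1.223161
x_2 = g(1.223161) = 1.211200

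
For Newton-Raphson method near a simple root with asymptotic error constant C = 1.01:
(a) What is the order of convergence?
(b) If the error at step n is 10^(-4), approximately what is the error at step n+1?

(a) Newton-Raphson has quadratic (order 2) convergence near simple roots.
    This means |e_{n+1}| ≈ C|e_n|².

(b) With |e_n| = 10^(-4) and C = 1.01:
    |e_{n+1}| ≈ 1.01 × (10^(-4))² = 1.01 × 10^(-8)

(a) 2 (quadratic); (b) |e_{n+1}| ≈ 1.010e-08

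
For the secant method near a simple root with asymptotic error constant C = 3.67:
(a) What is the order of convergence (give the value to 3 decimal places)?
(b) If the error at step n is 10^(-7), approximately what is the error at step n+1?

(a) Secant method has superlinear convergence with order φ = (1+√5)/2 ≈ 1.618.
    This means |e_{n+1}| ≈ C|e_n|^1.618.

(b) With |e_n| = 10^(-7) and C = 3.67:
    |e_{n+1}| ≈ 3.67 × (10^(-7))^1.618 = 3.67 × 10^(-11.33)

(a) ≈ 1.618 (golden ratio); (b) |e_{n+1}| ≈ 1.732e-11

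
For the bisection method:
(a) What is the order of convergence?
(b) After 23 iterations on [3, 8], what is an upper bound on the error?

(a) Bisection has linear (order 1) convergence; the error is halved each step.

(b) Error bound = (b-a)/2^n = (8 - 3)/2^{23}
    = 5/2^{23}

(a) 1 (linear); (b) error ≤ 5.96e-07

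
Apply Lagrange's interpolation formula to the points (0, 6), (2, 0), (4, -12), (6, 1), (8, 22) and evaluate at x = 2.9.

Lagrange interpolation formula:
P(x) = Σ yᵢ × Lᵢ(x)
where Lᵢ(x) = Π_{j≠i} (x - xⱼ)/(xᵢ - xⱼ)

L_0(2.9) = (2.9 - 2)/(0 - 2) × (2.9 - 4)/(0 - 4) × (2.9 - 6)/(0 - 6) × (2.9 - 8)/(0 - 8) = -0.040760
L_1(2.9) = (2.9 - 0)/(2 - 0) × (2.9 - 4)/(2 - 4) × (2.9 - 6)/(2 - 6) × (2.9 - 8)/(2 - 8) = 0.525353
L_2(2.9) = (2.9 - 0)/(4 - 0) × (2.9 - 2)/(4 - 2) × (2.9 - 6)/(4 - 6) × (2.9 - 8)/(4 - 8) = 0.644752
L_3(2.9) = (2.9 - 0)/(6 - 0) × (2.9 - 2)/(6 - 2) × (2.9 - 4)/(6 - 4) × (2.9 - 8)/(6 - 8) = -0.152522
L_4(2.9) = (2.9 - 0)/(8 - 0) × (2.9 - 2)/(8 - 2) × (2.9 - 4)/(8 - 4) × (2.9 - 6)/(8 - 6) = 0.023177

P(2.9) = 6×L_0(2.9) + 0×L_1(2.9) + (-12)×L_2(2.9) + 1×L_3(2.9) + 22×L_4(2.9)
P(2.9) = -7.624200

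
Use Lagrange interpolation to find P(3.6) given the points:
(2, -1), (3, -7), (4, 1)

Lagrange interpolation formula:
P(x) = Σ yᵢ × Lᵢ(x)
where Lᵢ(x) = Π_{j≠i} (x - xⱼ)/(xᵢ - xⱼ)

L_0(3.6) = (3.6 - 3)/(2 - 3) × (3.6 - 4)/(2 - 4) = -0.120000
L_1(3.6) = (3.6 - 2)/(3 - 2) × (3.6 - 4)/(3 - 4) = 0.640000
L_2(3.6) = (3.6 - 2)/(4 - 2) × (3.6 - 3)/(4 - 3) = 0.480000

P(3.6) = (-1)×L_0(3.6) + (-7)×L_1(3.6) + 1×L_2(3.6)
P(3.6) = -3.880000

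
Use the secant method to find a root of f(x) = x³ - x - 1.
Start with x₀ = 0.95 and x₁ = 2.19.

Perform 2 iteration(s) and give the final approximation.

f(x) = x³ - x - 1
x₀ = 0.95, x₁ = 2.19

Secant formula: x_{n+1} = x_n - f(x_n)(x_n - x_{n-1})/(f(x_n) - f(x_{n-1}))

Iteration 1:
  f(0.950000) = -1.092625
  f(2.190000) = 7.313459
  x_2 = 2.190000 - 7.313459×(2.190000 - 0.950000)/(7.313459 - (-1.092625))
       = 1.111176
Iteration 2:
  f(2.190000) = 7.313459
  f(1.111176) = -0.739195
  x_3 = 1.111176 - (-0.739195)×(1.111176 - 2.190000)/(-0.739195 - 7.313459)
       = 1.210206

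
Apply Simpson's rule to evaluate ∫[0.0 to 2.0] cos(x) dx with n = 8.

f(x) = cos(x)
a = 0.0, b = 2.0, n = 8
h = (b - a)/n = 0.250000

Simpson's rule: (h/3)[f(x₀) + 4f(x₁) + 2f(x₂) + ... + f(xₙ)]

x_0 = 0.0000, f(x_0) = 1.000000, coefficient = 1
x_1 = 0.2500, f(x_1) = 0.968912, coefficient = 4
x_2 = 0.5000, f(x_2) = 0.877583, coefficient = 2
x_3 = 0.7500, f(x_3) = 0.731689, coefficient = 4
x_4 = 1.0000, f(x_4) = 0.540302, coefficient = 2
x_5 = 1.2500, f(x_5) = 0.315322, coefficient = 4
x_6 = 1.5000, f(x_6) = 0.070737, coefficient = 2
x_7 = 1.7500, f(x_7) = -0.178246, coefficient = 4
x_8 = 2.0000, f(x_8) = -0.416147, coefficient = 1

I ≈ (0.250000/3) × 10.911808 = 0.909317
Exact value: 0.909297
Error: 0.000020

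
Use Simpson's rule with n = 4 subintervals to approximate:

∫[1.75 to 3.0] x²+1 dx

f(x) = x²+1
a = 1.75, b = 3.0, n = 4
h = (b - a)/n = 0.312500

Simpson's rule: (h/3)[f(x₀) + 4f(x₁) + 2f(x₂) + ... + f(xₙ)]

x_0 = 1.7500, f(x_0) = 4.062500, coefficient = 1
x_1 = 2.0625, f(x_1) = 5.253906, coefficient = 4
x_2 = 2.3750, f(x_2) = 6.640625, coefficient = 2
x_3 = 2.6875, f(x_3) = 8.222656, coefficient = 4
x_4 = 3.0000, f(x_4) = 10.000000, coefficient = 1

I ≈ (0.312500/3) × 81.250000 = 8.463542
Exact value: 8.463542
Error: 0.000000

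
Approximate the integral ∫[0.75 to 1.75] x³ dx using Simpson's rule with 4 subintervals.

f(x) = x³
a = 0.75, b = 1.75, n = 4
h = (b - a)/n = 0.250000

Simpson's rule: (h/3)[f(x₀) + 4f(x₁) + 2f(x₂) + ... + f(xₙ)]

x_0 = 0.7500, f(x_0) = 0.421875, coefficient = 1
x_1 = 1.0000, f(x_1) = 1.000000, coefficient = 4
x_2 = 1.2500, f(x_2) = 1.953125, coefficient = 2
x_3 = 1.5000, f(x_3) = 3.375000, coefficient = 4
x_4 = 1.7500, f(x_4) = 5.359375, coefficient = 1

I ≈ (0.250000/3) × 27.187500 = 2.265625
Exact value: 2.265625
Error: 0.000000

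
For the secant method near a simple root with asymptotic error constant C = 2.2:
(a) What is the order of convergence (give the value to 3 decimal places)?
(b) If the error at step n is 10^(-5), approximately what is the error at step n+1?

(a) Secant method has superlinear convergence with order φ = (1+√5)/2 ≈ 1.618.
    This means |e_{n+1}| ≈ C|e_n|^1.618.

(b) With |e_n| = 10^(-5) and C = 2.2:
    |e_{n+1}| ≈ 2.2 × (10^(-5))^1.618 = 2.2 × 10^(-8.09)

(a) ≈ 1.618 (golden ratio); (b) |e_{n+1}| ≈ 1.788e-08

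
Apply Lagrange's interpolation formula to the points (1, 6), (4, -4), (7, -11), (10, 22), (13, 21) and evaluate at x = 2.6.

Lagrange interpolation formula:
P(x) = Σ yᵢ × Lᵢ(x)
where Lᵢ(x) = Π_{j≠i} (x - xⱼ)/(xᵢ - xⱼ)

L_0(2.6) = (2.6 - 4)/(1 - 4) × (2.6 - 7)/(1 - 7) × (2.6 - 10)/(1 - 10) × (2.6 - 13)/(1 - 13) = 0.243865
L_1(2.6) = (2.6 - 1)/(4 - 1) × (2.6 - 7)/(4 - 7) × (2.6 - 10)/(4 - 10) × (2.6 - 13)/(4 - 13) = 1.114812
L_2(2.6) = (2.6 - 1)/(7 - 1) × (2.6 - 4)/(7 - 4) × (2.6 - 10)/(7 - 10) × (2.6 - 13)/(7 - 13) = -0.532069
L_3(2.6) = (2.6 - 1)/(10 - 1) × (2.6 - 4)/(10 - 4) × (2.6 - 7)/(10 - 7) × (2.6 - 13)/(10 - 13) = 0.210910
L_4(2.6) = (2.6 - 1)/(13 - 1) × (2.6 - 4)/(13 - 4) × (2.6 - 7)/(13 - 7) × (2.6 - 10)/(13 - 10) = -0.037518

P(2.6) = 6×L_0(2.6) + (-4)×L_1(2.6) + (-11)×L_2(2.6) + 22×L_3(2.6) + 21×L_4(2.6)
P(2.6) = 6.708859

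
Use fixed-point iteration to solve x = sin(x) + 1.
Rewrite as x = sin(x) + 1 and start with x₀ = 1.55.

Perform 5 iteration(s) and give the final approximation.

Equation: x = sin(x) + 1
Fixed-point form: x = sin(x) + 1
x₀ = 1.55

x_1 = g(1.550000) = 1.999784
x_2 = g(1.999784) = 1.909387
x_3 = g(1.909387) = 1.943224
x_4 = g(1.943224) = 1.931447
x_5 = g(1.931447) = 1.935667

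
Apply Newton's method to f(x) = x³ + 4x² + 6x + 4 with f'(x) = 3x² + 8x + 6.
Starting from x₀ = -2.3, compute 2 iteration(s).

f(x) = x³ + 4x² + 6x + 4
f'(x) = 3x² + 8x + 6
x₀ = -2.3

Newton-Raphson formula: x_{n+1} = x_n - f(x_n)/f'(x_n)

Iteration 1:
  f(-2.300000) = -0.807000
  f'(-2.300000) = 3.470000
  x_1 = -2.300000 - (-0.807000)/3.470000 = -2.067435
Iteration 2:
  f(-2.067435) = -0.144272
  f'(-2.067435) = 2.283383
  x_2 = -2.067435 - (-0.144272)/2.283383 = -2.004252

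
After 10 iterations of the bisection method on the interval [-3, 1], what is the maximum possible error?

Bisection error bound: |error| ≤ (b-a)/2^n
|error| ≤ (1 - (-3))/2^10 = 4/2^10
|error| ≤ 0.0039062500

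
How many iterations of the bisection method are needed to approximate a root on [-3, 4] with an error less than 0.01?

We need (b-a)/2^n ≤ 0.01
(4 - (-3))/2^n ≤ 0.01
7/2^n ≤ 0.01
2^n ≥ 700
n ≥ log₂(700) = 9.45
n ≥ 10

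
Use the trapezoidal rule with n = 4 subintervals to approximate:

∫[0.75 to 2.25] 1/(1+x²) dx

f(x) = 1/(1+x²)
a = 0.75, b = 2.25, n = 4
h = (b - a)/n = 0.375000

Trapezoidal rule: (h/2)[f(x₀) + 2f(x₁) + 2f(x₂) + ... + f(xₙ)]

x_0 = 0.7500, f(x_0) = 0.640000, coefficient = 1
x_1 = 1.1250, f(x_1) = 0.441379, coefficient = 2
x_2 = 1.5000, f(x_2) = 0.307692, coefficient = 2
x_3 = 1.8750, f(x_3) = 0.221453, coefficient = 2
x_4 = 2.2500, f(x_4) = 0.164948, coefficient = 1

I ≈ (0.375000/2) × 2.745998 = 0.514875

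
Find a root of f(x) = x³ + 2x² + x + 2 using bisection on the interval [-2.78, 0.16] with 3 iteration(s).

f(x) = x³ + 2x² + x + 2
Initial interval: [-2.78, 0.16]

Iteration 1:
  c_1 = (-2.780000 + 0.160000)/2 = -1.310000
  f(c_1) = f(-1.310000) = 1.874109
  f(a) × f(c) < 0, new interval: [-2.780000, -1.310000]
Iteration 2:
  c_2 = (-2.780000 + (-1.310000))/2 = -2.045000
  f(c_2) = f(-2.045000) = -0.233191
  f(a) × f(c) ≥ 0, new interval: [-2.045000, -1.310000]
Iteration 3:
  c_3 = (-2.045000 + (-1.310000))/2 = -1.677500
  f(c_3) = f(-1.677500) = 1.230017
  f(a) × f(c) < 0, new interval: [-2.045000, -1.677500]

After 3 iteration(s), the approximation is c_3 = -1.677500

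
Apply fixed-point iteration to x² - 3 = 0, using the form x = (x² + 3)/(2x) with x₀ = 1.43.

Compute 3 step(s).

Equation: x² - 3 = 0
Fixed-point form: x = (x² + 3)/(2x)
x₀ = 1.43

x_1 = g(1.430000) = 1.763951
x_2 = g(1.763951) = 1.732339
x_3 = g(1.732339) = 1.732051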